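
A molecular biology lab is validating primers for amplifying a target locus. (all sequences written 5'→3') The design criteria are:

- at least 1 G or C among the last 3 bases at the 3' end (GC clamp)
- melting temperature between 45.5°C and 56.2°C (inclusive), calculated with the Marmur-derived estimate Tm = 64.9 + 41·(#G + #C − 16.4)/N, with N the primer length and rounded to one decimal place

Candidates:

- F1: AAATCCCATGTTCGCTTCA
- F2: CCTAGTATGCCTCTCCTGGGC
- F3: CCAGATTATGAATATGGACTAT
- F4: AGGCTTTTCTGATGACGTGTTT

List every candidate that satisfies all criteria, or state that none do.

F1 (19 nt, A=5 T=6 G=2 C=6): 3' end TCA has 1 G/C ✓; Tm = 64.9 + 41·(8 − 16.4)/19 = 46.8°C ✓ — passes.
F2 (21 nt, A=2 T=6 G=5 C=8): 3' end GGC has 3 G/C ✓; Tm = 64.9 + 41·(13 − 16.4)/21 = 58.3°C, outside 45.5–56.2°C ✗ — fails.
F3 (22 nt, A=8 T=7 G=4 C=3): 3' end TAT has 0 G/C, need ≥1 ✗; Tm = 64.9 + 41·(7 − 16.4)/22 = 47.4°C ✓ — fails.
F4 (22 nt, A=3 T=10 G=6 C=3): 3' end TTT has 0 G/C, need ≥1 ✗; Tm = 64.9 + 41·(9 − 16.4)/22 = 51.1°C ✓ — fails.

F1 only.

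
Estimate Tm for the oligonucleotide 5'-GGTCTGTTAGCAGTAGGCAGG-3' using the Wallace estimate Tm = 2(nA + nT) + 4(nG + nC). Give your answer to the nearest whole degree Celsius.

Base counts: A=4, T=5, G=9, C=3 (length 21).
Tm = 2·(4+5) + 4·(9+3) = 2·9 + 4·12 = 18 + 48 = 66°C.

66°C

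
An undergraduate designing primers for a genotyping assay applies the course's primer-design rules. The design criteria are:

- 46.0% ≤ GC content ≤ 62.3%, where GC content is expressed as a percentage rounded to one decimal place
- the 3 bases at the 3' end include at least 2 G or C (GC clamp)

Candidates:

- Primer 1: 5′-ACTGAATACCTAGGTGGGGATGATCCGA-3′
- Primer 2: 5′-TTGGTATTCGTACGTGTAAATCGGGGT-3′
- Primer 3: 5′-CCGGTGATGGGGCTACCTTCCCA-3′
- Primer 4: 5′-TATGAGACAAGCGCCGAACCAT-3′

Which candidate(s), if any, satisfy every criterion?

Primer 1 (28 nt, A=8 T=6 G=9 C=5): GC 14/28 = 50.0% ✓; 3' end CGA has 2 G/C ✓ — passes.
Primer 2 (27 nt, A=5 T=10 G=9 C=3): GC 12/27 = 44.4%, outside 46.0–62.3% ✗; 3' end GGT has 2 G/C ✓ — fails.
Primer 3 (23 nt, A=3 T=5 G=7 C=8): GC 15/23 = 65.2%, outside 46.0–62.3% ✗; 3' end CCA has 2 G/C ✓ — fails.
Primer 4 (22 nt, A=8 T=3 G=5 C=6): GC 11/22 = 50.0% ✓; 3' end CAT has 1 G/C, need ≥2 ✗ — fails.

Primer 1 only.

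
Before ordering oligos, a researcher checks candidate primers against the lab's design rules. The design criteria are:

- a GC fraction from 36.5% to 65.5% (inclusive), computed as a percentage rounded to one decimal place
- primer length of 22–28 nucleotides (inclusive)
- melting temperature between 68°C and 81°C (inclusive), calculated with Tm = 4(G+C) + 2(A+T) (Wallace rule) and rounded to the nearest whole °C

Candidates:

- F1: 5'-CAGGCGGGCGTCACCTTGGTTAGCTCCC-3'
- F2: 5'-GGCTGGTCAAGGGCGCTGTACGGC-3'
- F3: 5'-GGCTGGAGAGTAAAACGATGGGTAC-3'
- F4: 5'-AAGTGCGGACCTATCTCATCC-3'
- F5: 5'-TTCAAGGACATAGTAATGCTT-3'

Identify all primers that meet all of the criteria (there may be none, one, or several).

F1 (28 nt, A=3 T=6 G=9 C=10): GC 19/28 = 67.9%, outside 36.5–65.5% ✗; length 28 ✓; Tm = 2·9 + 4·19 = 94°C, outside 68–81°C ✗ — fails.
F2 (24 nt, A=3 T=4 G=11 C=6): GC 17/24 = 70.8%, outside 36.5–65.5% ✗; length 24 ✓; Tm = 2·7 + 4·17 = 82°C, outside 68–81°C ✗ — fails.
F3 (25 nt, A=8 T=4 G=10 C=3): GC 13/25 = 52.0% ✓; length 25 ✓; Tm = 2·12 + 4·13 = 76°C ✓ — passes.
F4 (21 nt, A=5 T=5 G=4 C=7): GC 11/21 = 52.4% ✓; length 21, outside 22–28 ✗; Tm = 2·10 + 4·11 = 64°C, outside 68–81°C ✗ — fails.
F5 (21 nt, A=7 T=7 G=4 C=3): GC 7/21 = 33.3%, outside 36.5–65.5% ✗; length 21, outside 22–28 ✗; Tm = 2·14 + 4·7 = 56°C, outside 68–81°C ✗ — fails.

F3 only.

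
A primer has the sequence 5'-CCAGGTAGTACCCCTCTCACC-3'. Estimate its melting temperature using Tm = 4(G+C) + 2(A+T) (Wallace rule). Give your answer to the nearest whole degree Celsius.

Base counts: A=4, T=4, G=3, C=10 (length 21).
Tm = 2·(4+4) + 4·(3+10) = 2·8 + 4·13 = 16 + 52 = 68°C.

68°C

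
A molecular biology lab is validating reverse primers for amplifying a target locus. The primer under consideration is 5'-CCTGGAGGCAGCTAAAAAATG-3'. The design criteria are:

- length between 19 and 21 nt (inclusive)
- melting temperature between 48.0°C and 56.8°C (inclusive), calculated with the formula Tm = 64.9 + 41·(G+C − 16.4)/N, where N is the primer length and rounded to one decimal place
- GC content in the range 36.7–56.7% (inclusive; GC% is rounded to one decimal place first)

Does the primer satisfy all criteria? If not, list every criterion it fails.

Base counts: A=8, T=3, G=6, C=4 (length 21).
length: length 21 ✓
Tm: Tm = 64.9 + 41·(10 − 16.4)/21 = 52.4°C ✓
GC content: GC 10/21 = 47.6% ✓

Meets all criteria.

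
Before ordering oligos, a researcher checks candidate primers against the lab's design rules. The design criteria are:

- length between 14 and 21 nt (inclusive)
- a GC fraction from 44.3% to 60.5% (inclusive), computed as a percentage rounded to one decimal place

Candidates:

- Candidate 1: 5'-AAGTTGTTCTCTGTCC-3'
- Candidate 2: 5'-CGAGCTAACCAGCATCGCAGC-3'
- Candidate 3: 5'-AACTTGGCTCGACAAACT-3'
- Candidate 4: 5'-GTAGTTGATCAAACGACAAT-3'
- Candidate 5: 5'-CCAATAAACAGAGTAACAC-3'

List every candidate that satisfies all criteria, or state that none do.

Candidate 1 (16 nt, A=2 T=7 G=3 C=4): length 16 ✓; GC 7/16 = 43.8%, outside 44.3–60.5% ✗ — fails.
Candidate 2 (21 nt, A=6 T=2 G=5 C=8): length 21 ✓; GC 13/21 = 61.9%, outside 44.3–60.5% ✗ — fails.
Candidate 3 (18 nt, A=6 T=4 G=3 C=5): length 18 ✓; GC 8/18 = 44.4% ✓ — passes.
Candidate 4 (20 nt, A=8 T=5 G=4 C=3): length 20 ✓; GC 7/20 = 35.0%, outside 44.3–60.5% ✗ — fails.
Candidate 5 (19 nt, A=10 T=2 G=2 C=5): length 19 ✓; GC 7/19 = 36.8%, outside 44.3–60.5% ✗ — fails.

Candidate 3 only.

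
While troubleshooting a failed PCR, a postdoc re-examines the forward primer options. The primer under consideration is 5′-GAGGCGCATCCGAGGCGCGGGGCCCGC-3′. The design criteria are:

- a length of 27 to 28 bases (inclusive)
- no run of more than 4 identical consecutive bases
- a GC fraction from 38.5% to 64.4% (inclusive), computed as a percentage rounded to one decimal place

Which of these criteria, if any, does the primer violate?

Base counts: A=3, T=1, G=13, C=10 (length 27).
length: length 27 ✓
homopolymer run: longest run = 4 ✓
GC content: GC 23/27 = 85.2%, outside 38.5–64.4% ✗

Fails: GC content.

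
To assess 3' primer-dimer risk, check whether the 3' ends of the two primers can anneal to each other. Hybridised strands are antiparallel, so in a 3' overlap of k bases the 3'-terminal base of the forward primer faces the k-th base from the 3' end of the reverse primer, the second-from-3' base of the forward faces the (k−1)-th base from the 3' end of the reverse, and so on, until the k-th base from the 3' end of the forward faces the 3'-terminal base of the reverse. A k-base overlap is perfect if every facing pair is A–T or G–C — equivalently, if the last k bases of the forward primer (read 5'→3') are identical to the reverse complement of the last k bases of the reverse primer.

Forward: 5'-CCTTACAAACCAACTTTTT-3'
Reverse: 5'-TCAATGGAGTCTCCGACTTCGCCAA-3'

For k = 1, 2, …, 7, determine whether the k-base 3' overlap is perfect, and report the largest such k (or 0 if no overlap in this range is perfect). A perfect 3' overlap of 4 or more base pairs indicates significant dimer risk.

Longest perfect overlap: 2 complementary base pairs; below the dimer-risk threshold (threshold 4).

Last 7 bases (5'→3') — forward …ACTTTTT, reverse …TCGCCAA.
Reverse complement of the reverse primer's last 7 bases: TTGGCGA; its first k bases are the reverse complement of the reverse primer's last k bases, so a perfect k-base overlap needs the forward primer's last k bases to equal them.
Comparing (forward last k vs required): k=1: T vs T ✓; k=2: TT vs TT ✓; k=3: TTT vs TTG ✗; k=4: TTTT vs TTGG ✗; k=5: TTTTT vs TTGGC ✗; k=6: CTTTTT vs TTGGCG ✗; k=7: ACTTTTT vs TTGGCGA ✗.
Perfect overlaps at k = 1, 2; the largest is 2.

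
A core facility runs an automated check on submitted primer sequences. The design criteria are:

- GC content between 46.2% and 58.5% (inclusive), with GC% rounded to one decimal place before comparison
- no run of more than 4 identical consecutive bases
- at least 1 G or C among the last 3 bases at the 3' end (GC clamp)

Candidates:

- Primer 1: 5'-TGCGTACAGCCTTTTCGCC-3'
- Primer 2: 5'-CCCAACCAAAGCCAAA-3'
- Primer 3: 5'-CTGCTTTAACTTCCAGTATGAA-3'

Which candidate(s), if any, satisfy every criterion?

Primer 1 only.

Primer 1 (19 nt, A=2 T=6 G=4 C=7): GC 11/19 = 57.9% ✓; longest run = 4 ✓; 3' end GCC has 3 G/C ✓ — passes.
Primer 2 (16 nt, A=8 T=0 G=1 C=7): GC 8/16 = 50.0% ✓; longest run = 3 ✓; 3' end AAA has 0 G/C, need ≥1 ✗ — fails.
Primer 3 (22 nt, A=6 T=8 G=3 C=5): GC 8/22 = 36.4%, outside 46.2–58.5% ✗; longest run = 3 ✓; 3' end GAA has 1 G/C ✓ — fails.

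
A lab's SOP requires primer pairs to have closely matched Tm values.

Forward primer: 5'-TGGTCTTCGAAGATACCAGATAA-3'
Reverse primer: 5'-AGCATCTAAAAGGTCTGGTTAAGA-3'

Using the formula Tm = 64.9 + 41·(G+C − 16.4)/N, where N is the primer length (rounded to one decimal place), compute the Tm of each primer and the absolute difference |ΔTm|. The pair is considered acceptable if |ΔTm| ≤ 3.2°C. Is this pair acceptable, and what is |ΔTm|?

|ΔTm| = 0.6°C; the pair is acceptable.

Forward: G+C = 9, N = 23 → Tm = 64.9 + 41·(9 − 16.4)/23 = 51.7°C.
Reverse: G+C = 9, N = 24 → Tm = 64.9 + 41·(9 − 16.4)/24 = 52.3°C.
|ΔTm| = |51.7 − 52.3| = 0.6°C, ≤ 3.2°C.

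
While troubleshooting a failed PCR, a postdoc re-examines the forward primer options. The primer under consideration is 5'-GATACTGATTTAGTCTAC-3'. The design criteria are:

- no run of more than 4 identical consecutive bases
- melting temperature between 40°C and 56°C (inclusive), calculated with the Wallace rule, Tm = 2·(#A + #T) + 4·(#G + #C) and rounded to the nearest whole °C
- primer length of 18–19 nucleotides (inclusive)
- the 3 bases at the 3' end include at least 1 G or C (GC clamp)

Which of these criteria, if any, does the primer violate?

Base counts: A=5, T=7, G=3, C=3 (length 18).
homopolymer run: longest run = 3 ✓
Tm: Tm = 2·12 + 4·6 = 48°C ✓
length: length 18 ✓
GC clamp: 3' end TAC has 1 G/C ✓

Meets all criteria.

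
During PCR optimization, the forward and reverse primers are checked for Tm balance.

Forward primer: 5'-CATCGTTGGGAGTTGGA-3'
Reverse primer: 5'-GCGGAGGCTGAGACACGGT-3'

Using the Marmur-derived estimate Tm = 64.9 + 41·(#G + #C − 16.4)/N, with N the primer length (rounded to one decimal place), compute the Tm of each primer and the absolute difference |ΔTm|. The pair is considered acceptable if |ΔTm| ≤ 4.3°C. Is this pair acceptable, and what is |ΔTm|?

|ΔTm| = 10.5°C; the pair is not acceptable.

Forward: G+C = 9, N = 17 → Tm = 64.9 + 41·(9 − 16.4)/17 = 47.1°C.
Reverse: G+C = 13, N = 19 → Tm = 64.9 + 41·(13 − 16.4)/19 = 57.6°C.
|ΔTm| = |47.1 − 57.6| = 10.5°C, > 4.3°C.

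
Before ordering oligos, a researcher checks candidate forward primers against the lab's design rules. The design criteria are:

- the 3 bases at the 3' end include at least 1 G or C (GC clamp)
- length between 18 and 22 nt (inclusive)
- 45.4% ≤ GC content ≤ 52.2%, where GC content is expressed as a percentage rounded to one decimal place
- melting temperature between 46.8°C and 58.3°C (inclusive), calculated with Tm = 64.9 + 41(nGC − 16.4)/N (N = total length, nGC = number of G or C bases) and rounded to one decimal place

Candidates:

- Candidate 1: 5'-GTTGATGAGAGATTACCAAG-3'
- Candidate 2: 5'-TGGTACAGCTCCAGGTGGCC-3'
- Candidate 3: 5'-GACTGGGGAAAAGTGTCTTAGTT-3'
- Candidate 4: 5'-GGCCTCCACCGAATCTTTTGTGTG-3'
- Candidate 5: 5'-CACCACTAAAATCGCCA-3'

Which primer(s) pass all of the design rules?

Candidate 1 (20 nt, A=7 T=5 G=6 C=2): 3' end AAG has 1 G/C ✓; length 20 ✓; GC 8/20 = 40.0%, outside 45.4–52.2% ✗; Tm = 64.9 + 41·(8 − 16.4)/20 = 47.7°C ✓ — fails.
Candidate 2 (20 nt, A=3 T=4 G=7 C=6): 3' end GCC has 3 G/C ✓; length 20 ✓; GC 13/20 = 65.0%, outside 45.4–52.2% ✗; Tm = 64.9 + 41·(13 − 16.4)/20 = 57.9°C ✓ — fails.
Candidate 3 (23 nt, A=6 T=7 G=8 C=2): 3' end GTT has 1 G/C ✓; length 23, outside 18–22 ✗; GC 10/23 = 43.5%, outside 45.4–52.2% ✗; Tm = 64.9 + 41·(10 − 16.4)/23 = 53.5°C ✓ — fails.
Candidate 4 (24 nt, A=3 T=8 G=6 C=7): 3' end GTG has 2 G/C ✓; length 24, outside 18–22 ✗; GC 13/24 = 54.2%, outside 45.4–52.2% ✗; Tm = 64.9 + 41·(13 − 16.4)/24 = 59.1°C, outside 46.8–58.3°C ✗ — fails.
Candidate 5 (17 nt, A=7 T=2 G=1 C=7): 3' end CCA has 2 G/C ✓; length 17, outside 18–22 ✗; GC 8/17 = 47.1% ✓; Tm = 64.9 + 41·(8 − 16.4)/17 = 44.6°C, outside 46.8–58.3°C ✗ — fails.

None of the candidates satisfy all criteria.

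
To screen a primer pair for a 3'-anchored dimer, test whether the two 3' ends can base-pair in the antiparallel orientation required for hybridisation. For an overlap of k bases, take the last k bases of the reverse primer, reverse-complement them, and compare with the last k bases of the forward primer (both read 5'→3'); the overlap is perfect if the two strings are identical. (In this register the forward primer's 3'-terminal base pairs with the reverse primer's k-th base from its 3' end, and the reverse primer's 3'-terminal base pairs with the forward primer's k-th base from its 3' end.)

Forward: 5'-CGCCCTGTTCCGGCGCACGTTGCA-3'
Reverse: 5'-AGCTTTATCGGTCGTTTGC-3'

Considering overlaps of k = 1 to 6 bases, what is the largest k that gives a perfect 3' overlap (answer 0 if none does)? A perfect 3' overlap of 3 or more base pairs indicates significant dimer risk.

Last 6 bases (5'→3') — forward …GTTGCA, reverse …GTTTGC.
Reverse complement of the reverse primer's last 6 bases: GCAAAC; its first k bases are the reverse complement of the reverse primer's last k bases, so a perfect k-base overlap needs the forward primer's last k bases to equal them.
Comparing (forward last k vs required): k=1: A vs G ✗; k=2: CA vs GC ✗; k=3: GCA vs GCA ✓; k=4: TGCA vs GCAA ✗; k=5: TTGCA vs GCAAA ✗; k=6: GTTGCA vs GCAAAC ✗.
Only k = 3 is perfect, so the longest perfect 3' overlap is 3.

Longest perfect overlap: 3 complementary base pairs; significant dimer risk (threshold 3).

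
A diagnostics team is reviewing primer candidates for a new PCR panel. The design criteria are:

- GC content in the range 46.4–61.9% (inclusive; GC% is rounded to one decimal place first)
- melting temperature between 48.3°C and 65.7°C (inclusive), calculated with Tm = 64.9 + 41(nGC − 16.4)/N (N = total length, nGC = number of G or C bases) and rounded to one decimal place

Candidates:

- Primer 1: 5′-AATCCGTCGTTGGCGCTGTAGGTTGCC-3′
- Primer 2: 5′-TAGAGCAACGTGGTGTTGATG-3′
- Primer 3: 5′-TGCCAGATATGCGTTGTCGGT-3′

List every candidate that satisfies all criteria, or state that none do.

Primer 1 (27 nt, A=3 T=8 G=9 C=7): GC 16/27 = 59.3% ✓; Tm = 64.9 + 41·(16 − 16.4)/27 = 64.3°C ✓ — passes.
Primer 2 (21 nt, A=5 T=6 G=8 C=2): GC 10/21 = 47.6% ✓; Tm = 64.9 + 41·(10 − 16.4)/21 = 52.4°C ✓ — passes.
Primer 3 (21 nt, A=3 T=7 G=7 C=4): GC 11/21 = 52.4% ✓; Tm = 64.9 + 41·(11 − 16.4)/21 = 54.4°C ✓ — passes.

Primer 1, Primer 2 and Primer 3.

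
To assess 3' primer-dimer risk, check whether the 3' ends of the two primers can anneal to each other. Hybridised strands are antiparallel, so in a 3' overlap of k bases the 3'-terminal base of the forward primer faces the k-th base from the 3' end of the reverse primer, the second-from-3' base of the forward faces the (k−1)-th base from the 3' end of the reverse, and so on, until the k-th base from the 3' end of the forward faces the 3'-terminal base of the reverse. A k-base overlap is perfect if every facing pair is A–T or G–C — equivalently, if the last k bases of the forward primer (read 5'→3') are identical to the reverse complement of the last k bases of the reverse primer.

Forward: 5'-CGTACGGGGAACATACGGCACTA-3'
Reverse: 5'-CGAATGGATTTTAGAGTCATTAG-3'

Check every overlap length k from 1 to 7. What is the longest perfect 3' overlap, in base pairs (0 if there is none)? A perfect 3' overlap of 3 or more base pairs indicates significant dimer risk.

Last 7 bases (5'→3') — forward …GGCACTA, reverse …TCATTAG.
Reverse complement of the reverse primer's last 7 bases: CTAATGA; its first k bases are the reverse complement of the reverse primer's last k bases, so a perfect k-base overlap needs the forward primer's last k bases to equal them.
Comparing (forward last k vs required): k=1: A vs C ✗; k=2: TA vs CT ✗; k=3: CTA vs CTA ✓; k=4: ACTA vs CTAA ✗; k=5: CACTA vs CTAAT ✗; k=6: GCACTA vs CTAATG ✗; k=7: GGCACTA vs CTAATGA ✗.
Only k = 3 is perfect, so the longest perfect 3' overlap is 3.

Longest perfect overlap: 3 complementary base pairs; significant dimer risk (threshold 3).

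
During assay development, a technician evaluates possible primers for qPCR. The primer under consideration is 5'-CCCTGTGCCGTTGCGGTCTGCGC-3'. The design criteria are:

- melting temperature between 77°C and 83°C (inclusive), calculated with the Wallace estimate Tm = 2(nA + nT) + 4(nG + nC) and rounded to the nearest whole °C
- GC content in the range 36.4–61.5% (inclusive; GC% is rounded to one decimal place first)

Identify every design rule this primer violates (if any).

Fails: GC content.

Base counts: A=0, T=6, G=8, C=9 (length 23).
Tm: Tm = 2·6 + 4·17 = 80°C ✓
GC content: GC 17/23 = 73.9%, outside 36.4–61.5% ✗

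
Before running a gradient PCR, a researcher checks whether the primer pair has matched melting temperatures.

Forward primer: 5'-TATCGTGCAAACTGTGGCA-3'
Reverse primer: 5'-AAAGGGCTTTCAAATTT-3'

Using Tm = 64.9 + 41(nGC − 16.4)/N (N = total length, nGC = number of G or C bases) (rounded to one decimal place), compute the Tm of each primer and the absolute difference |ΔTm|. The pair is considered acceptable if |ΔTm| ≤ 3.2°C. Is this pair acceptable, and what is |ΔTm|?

|ΔTm| = 11.5°C; the pair is not acceptable.

Forward: G+C = 9, N = 19 → Tm = 64.9 + 41·(9 − 16.4)/19 = 48.9°C.
Reverse: G+C = 5, N = 17 → Tm = 64.9 + 41·(5 − 16.4)/17 = 37.4°C.
|ΔTm| = |48.9 − 37.4| = 11.5°C, > 3.2°C.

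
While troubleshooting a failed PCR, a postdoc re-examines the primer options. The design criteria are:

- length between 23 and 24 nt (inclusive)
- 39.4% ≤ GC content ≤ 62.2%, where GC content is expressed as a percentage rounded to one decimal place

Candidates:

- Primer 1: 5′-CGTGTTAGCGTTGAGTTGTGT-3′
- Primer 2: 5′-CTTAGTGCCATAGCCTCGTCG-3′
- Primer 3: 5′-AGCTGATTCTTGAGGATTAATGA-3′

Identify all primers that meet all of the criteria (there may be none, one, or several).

Primer 1 (21 nt, A=2 T=9 G=8 C=2): length 21, outside 23–24 ✗; GC 10/21 = 47.6% ✓ — fails.
Primer 2 (21 nt, A=3 T=6 G=5 C=7): length 21, outside 23–24 ✗; GC 12/21 = 57.1% ✓ — fails.
Primer 3 (23 nt, A=7 T=8 G=6 C=2): length 23 ✓; GC 8/23 = 34.8%, outside 39.4–62.2% ✗ — fails.

None of the candidates satisfy all criteria.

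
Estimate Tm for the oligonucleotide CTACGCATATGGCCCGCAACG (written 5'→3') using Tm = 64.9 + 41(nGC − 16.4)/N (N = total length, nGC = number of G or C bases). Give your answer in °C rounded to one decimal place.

58.3°C

Base counts: A=5, T=3, G=5, C=8; G+C = 13, N = 21.
Tm = 64.9 + 41·(13 − 16.4)/21 = 64.9 + -139.40/21 = 58.3°C.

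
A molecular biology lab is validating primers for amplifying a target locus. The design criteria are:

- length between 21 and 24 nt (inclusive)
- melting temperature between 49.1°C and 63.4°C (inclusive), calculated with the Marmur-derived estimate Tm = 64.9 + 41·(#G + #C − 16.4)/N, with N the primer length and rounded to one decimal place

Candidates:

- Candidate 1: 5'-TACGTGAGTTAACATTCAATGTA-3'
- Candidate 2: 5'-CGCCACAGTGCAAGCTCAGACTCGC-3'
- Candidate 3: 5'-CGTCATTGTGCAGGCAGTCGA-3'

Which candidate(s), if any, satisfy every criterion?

Candidate 1 (23 nt, A=8 T=8 G=4 C=3): length 23 ✓; Tm = 64.9 + 41·(7 − 16.4)/23 = 48.1°C, outside 49.1–63.4°C ✗ — fails.
Candidate 2 (25 nt, A=6 T=3 G=6 C=10): length 25, outside 21–24 ✗; Tm = 64.9 + 41·(16 − 16.4)/25 = 64.2°C, outside 49.1–63.4°C ✗ — fails.
Candidate 3 (21 nt, A=4 T=5 G=7 C=5): length 21 ✓; Tm = 64.9 + 41·(12 − 16.4)/21 = 56.3°C ✓ — passes.

Candidate 3 only.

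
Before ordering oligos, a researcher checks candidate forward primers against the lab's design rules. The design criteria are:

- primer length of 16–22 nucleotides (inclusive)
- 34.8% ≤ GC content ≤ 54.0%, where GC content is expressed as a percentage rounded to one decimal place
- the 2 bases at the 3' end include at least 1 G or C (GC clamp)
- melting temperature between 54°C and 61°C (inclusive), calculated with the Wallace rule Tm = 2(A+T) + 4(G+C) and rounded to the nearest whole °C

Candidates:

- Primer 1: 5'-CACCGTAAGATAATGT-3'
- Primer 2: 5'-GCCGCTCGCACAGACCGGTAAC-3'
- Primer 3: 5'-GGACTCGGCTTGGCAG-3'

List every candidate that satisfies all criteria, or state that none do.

None of the candidates satisfy all criteria.

Primer 1 (16 nt, A=6 T=4 G=3 C=3): length 16 ✓; GC 6/16 = 37.5% ✓; 3' end GT has 1 G/C ✓; Tm = 2·10 + 4·6 = 44°C, outside 54–61°C ✗ — fails.
Primer 2 (22 nt, A=5 T=2 G=6 C=9): length 22 ✓; GC 15/22 = 68.2%, outside 34.8–54.0% ✗; 3' end AC has 1 G/C ✓; Tm = 2·7 + 4·15 = 74°C, outside 54–61°C ✗ — fails.
Primer 3 (16 nt, A=2 T=3 G=7 C=4): length 16 ✓; GC 11/16 = 68.8%, outside 34.8–54.0% ✗; 3' end AG has 1 G/C ✓; Tm = 2·5 + 4·11 = 54°C ✓ — fails.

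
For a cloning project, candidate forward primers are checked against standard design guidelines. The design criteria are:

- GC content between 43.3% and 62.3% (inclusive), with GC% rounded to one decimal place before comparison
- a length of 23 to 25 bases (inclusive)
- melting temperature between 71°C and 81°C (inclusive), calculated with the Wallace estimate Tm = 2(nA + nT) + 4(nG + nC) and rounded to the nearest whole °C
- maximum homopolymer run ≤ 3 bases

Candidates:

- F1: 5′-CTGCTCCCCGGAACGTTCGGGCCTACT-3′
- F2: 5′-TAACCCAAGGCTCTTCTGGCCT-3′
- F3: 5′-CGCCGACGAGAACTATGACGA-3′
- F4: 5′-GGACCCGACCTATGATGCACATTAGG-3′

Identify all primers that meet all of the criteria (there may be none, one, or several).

F1 (27 nt, A=3 T=6 G=7 C=11): GC 18/27 = 66.7%, outside 43.3–62.3% ✗; length 27, outside 23–25 ✗; Tm = 2·9 + 4·18 = 90°C, outside 71–81°C ✗; longest run = 4, exceeds 3 ✗ — fails.
F2 (22 nt, A=4 T=6 G=4 C=8): GC 12/22 = 54.5% ✓; length 22, outside 23–25 ✗; Tm = 2·10 + 4·12 = 68°C, outside 71–81°C ✗; longest run = 3 ✓ — fails.
F3 (21 nt, A=7 T=2 G=6 C=6): GC 12/21 = 57.1% ✓; length 21, outside 23–25 ✗; Tm = 2·9 + 4·12 = 66°C, outside 71–81°C ✗; longest run = 2 ✓ — fails.
F4 (26 nt, A=7 T=5 G=7 C=7): GC 14/26 = 53.8% ✓; length 26, outside 23–25 ✗; Tm = 2·12 + 4·14 = 80°C ✓; longest run = 3 ✓ — fails.

None of the candidates satisfy all criteria.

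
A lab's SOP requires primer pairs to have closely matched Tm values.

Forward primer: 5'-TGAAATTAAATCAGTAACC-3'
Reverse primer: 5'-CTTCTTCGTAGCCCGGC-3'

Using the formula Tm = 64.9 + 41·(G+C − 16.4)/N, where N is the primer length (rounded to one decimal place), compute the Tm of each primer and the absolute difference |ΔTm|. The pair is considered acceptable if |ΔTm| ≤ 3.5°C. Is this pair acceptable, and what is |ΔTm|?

Forward: G+C = 5, N = 19 → Tm = 64.9 + 41·(5 − 16.4)/19 = 40.3°C.
Reverse: G+C = 11, N = 17 → Tm = 64.9 + 41·(11 − 16.4)/17 = 51.9°C.
|ΔTm| = |40.3 − 51.9| = 11.6°C, > 3.5°C.

|ΔTm| = 11.6°C; the pair is not acceptable.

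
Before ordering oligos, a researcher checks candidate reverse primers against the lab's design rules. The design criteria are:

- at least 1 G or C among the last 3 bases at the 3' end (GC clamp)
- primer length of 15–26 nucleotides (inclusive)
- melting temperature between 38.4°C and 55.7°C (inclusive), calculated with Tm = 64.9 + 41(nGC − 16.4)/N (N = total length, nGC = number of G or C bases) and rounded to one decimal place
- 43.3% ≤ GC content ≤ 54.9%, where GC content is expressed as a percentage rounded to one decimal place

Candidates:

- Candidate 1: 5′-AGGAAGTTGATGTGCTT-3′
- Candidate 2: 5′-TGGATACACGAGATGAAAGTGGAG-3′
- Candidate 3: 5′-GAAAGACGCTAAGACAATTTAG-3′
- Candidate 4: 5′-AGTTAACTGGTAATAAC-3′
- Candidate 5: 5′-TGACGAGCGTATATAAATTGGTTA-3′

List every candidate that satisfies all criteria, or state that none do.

Candidate 1 (17 nt, A=4 T=6 G=6 C=1): 3' end CTT has 1 G/C ✓; length 17 ✓; Tm = 64.9 + 41·(7 − 16.4)/17 = 42.2°C ✓; GC 7/17 = 41.2%, outside 43.3–54.9% ✗ — fails.
Candidate 2 (24 nt, A=9 T=4 G=9 C=2): 3' end GAG has 2 G/C ✓; length 24 ✓; Tm = 64.9 + 41·(11 − 16.4)/24 = 55.7°C ✓; GC 11/24 = 45.8% ✓ — passes.
Candidate 3 (22 nt, A=10 T=4 G=5 C=3): 3' end TAG has 1 G/C ✓; length 22 ✓; Tm = 64.9 + 41·(8 − 16.4)/22 = 49.2°C ✓; GC 8/22 = 36.4%, outside 43.3–54.9% ✗ — fails.
Candidate 4 (17 nt, A=7 T=5 G=3 C=2): 3' end AAC has 1 G/C ✓; length 17 ✓; Tm = 64.9 + 41·(5 − 16.4)/17 = 37.4°C, outside 38.4–55.7°C ✗; GC 5/17 = 29.4%, outside 43.3–54.9% ✗ — fails.
Candidate 5 (24 nt, A=8 T=8 G=6 C=2): 3' end TTA has 0 G/C, need ≥1 ✗; length 24 ✓; Tm = 64.9 + 41·(8 − 16.4)/24 = 50.6°C ✓; GC 8/24 = 33.3%, outside 43.3–54.9% ✗ — fails.

Candidate 2 only.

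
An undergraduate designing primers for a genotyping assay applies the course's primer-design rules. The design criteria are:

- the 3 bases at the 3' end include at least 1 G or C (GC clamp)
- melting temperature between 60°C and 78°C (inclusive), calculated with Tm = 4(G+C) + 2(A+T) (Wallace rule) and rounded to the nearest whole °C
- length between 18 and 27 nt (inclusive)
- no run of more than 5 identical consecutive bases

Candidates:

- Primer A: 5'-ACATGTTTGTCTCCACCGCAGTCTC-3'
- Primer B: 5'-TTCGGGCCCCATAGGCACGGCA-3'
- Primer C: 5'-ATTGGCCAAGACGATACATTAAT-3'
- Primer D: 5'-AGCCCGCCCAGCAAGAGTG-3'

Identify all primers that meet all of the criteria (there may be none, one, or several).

Primer A, Primer B and Primer D.

Primer A (25 nt, A=4 T=8 G=4 C=9): 3' end CTC has 2 G/C ✓; Tm = 2·12 + 4·13 = 76°C ✓; length 25 ✓; longest run = 3 ✓ — passes.
Primer B (22 nt, A=4 T=3 G=7 C=8): 3' end GCA has 2 G/C ✓; Tm = 2·7 + 4·15 = 74°C ✓; length 22 ✓; longest run = 4 ✓ — passes.
Primer C (23 nt, A=9 T=6 G=4 C=4): 3' end AAT has 0 G/C, need ≥1 ✗; Tm = 2·15 + 4·8 = 62°C ✓; length 23 ✓; longest run = 2 ✓ — fails.
Primer D (19 nt, A=5 T=1 G=6 C=7): 3' end GTG has 2 G/C ✓; Tm = 2·6 + 4·13 = 64°C ✓; length 19 ✓; longest run = 3 ✓ — passes.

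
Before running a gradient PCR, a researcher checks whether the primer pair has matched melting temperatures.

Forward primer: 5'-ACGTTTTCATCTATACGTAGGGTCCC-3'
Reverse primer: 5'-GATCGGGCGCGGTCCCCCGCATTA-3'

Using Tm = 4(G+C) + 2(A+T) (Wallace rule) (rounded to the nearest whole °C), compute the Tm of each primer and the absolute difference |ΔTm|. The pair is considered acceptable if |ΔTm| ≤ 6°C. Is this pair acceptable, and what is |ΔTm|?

Forward: A=5 T=9 G=5 C=7 → Tm = 2·14 + 4·12 = 76°C.
Reverse: A=3 T=4 G=8 C=9 → Tm = 2·7 + 4·17 = 82°C.
|ΔTm| = |76 − 82| = 6°C, ≤ 6°C.

|ΔTm| = 6°C; the pair is acceptable.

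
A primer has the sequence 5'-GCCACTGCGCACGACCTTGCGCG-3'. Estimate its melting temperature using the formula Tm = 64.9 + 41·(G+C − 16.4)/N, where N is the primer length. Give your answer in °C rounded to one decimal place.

66.0°C

Base counts: A=3, T=3, G=7, C=10; G+C = 17, N = 23.
Tm = 64.9 + 41·(17 − 16.4)/23 = 64.9 + 24.60/23 = 66.0°C.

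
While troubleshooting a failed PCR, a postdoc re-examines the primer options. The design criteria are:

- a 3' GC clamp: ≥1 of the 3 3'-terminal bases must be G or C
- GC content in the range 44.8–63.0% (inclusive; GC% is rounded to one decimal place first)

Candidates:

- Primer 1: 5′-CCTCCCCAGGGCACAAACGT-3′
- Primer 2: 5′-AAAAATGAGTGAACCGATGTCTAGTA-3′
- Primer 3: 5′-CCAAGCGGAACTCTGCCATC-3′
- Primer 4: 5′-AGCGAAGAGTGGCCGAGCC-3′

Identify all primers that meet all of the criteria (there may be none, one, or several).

Primer 1 (20 nt, A=5 T=2 G=4 C=9): 3' end CGT has 2 G/C ✓; GC 13/20 = 65.0%, outside 44.8–63.0% ✗ — fails.
Primer 2 (26 nt, A=11 T=6 G=6 C=3): 3' end GTA has 1 G/C ✓; GC 9/26 = 34.6%, outside 44.8–63.0% ✗ — fails.
Primer 3 (20 nt, A=5 T=3 G=4 C=8): 3' end ATC has 1 G/C ✓; GC 12/20 = 60.0% ✓ — passes.
Primer 4 (19 nt, A=5 T=1 G=8 C=5): 3' end GCC has 3 G/C ✓; GC 13/19 = 68.4%, outside 44.8–63.0% ✗ — fails.

Primer 3 only.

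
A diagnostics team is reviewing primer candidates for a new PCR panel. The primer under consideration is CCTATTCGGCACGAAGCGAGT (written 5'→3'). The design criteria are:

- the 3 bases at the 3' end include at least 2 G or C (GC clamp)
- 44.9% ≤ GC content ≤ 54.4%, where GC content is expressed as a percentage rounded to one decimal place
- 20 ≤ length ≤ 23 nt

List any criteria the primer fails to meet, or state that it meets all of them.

Base counts: A=5, T=4, G=6, C=6 (length 21).
GC clamp: 3' end AGT has 1 G/C, need ≥2 ✗
GC content: GC 12/21 = 57.1%, outside 44.9–54.4% ✗
length: length 21 ✓

Fails: GC clamp, GC content.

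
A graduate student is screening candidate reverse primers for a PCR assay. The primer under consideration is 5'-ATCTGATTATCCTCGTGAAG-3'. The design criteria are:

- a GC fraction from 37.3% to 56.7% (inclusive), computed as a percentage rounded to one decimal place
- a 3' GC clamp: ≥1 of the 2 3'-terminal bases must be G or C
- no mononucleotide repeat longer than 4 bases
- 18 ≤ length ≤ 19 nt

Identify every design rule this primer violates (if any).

Fails: length.

Base counts: A=5, T=7, G=4, C=4 (length 20).
GC content: GC 8/20 = 40.0% ✓
GC clamp: 3' end AG has 1 G/C ✓
homopolymer run: longest run = 2 ✓
length: length 20, outside 18–19 ✗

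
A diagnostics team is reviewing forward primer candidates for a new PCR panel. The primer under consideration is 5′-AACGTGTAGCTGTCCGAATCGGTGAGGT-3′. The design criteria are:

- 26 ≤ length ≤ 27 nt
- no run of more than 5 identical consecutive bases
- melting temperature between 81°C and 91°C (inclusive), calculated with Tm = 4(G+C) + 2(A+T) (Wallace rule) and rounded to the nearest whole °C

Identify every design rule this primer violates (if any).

Fails: length.

Base counts: A=6, T=7, G=10, C=5 (length 28).
length: length 28, outside 26–27 ✗
homopolymer run: longest run = 2 ✓
Tm: Tm = 2·13 + 4·15 = 86°C ✓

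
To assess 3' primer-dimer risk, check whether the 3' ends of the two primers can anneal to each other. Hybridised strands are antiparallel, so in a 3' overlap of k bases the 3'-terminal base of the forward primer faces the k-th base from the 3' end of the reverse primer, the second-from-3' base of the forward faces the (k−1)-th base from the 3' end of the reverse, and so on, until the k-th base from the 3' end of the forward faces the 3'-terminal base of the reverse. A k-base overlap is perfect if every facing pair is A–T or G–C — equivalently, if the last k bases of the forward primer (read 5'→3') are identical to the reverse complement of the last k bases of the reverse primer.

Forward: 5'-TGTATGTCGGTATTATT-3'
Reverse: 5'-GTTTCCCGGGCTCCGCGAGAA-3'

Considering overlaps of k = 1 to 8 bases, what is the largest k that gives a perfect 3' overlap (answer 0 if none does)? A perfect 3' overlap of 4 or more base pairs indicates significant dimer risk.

Longest perfect overlap: 2 complementary base pairs; below the dimer-risk threshold (threshold 4).

Last 8 bases (5'→3') — forward …GTATTATT, reverse …CGCGAGAA.
Reverse complement of the reverse primer's last 8 bases: TTCTCGCG; its first k bases are the reverse complement of the reverse primer's last k bases, so a perfect k-base overlap needs the forward primer's last k bases to equal them.
Comparing (forward last k vs required): k=1: T vs T ✓; k=2: TT vs TT ✓; k=3: ATT vs TTC ✗; k=4: TATT vs TTCT ✗; k=5: TTATT vs TTCTC ✗; k=6: ATTATT vs TTCTCG ✗; k=7: TATTATT vs TTCTCGC ✗; k=8: GTATTATT vs TTCTCGCG ✗.
Perfect overlaps at k = 1, 2; the largest is 2.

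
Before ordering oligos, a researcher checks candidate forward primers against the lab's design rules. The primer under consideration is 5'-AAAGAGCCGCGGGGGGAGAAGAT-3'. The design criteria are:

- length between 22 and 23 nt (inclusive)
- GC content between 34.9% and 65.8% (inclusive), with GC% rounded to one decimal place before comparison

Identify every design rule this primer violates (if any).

Base counts: A=8, T=1, G=11, C=3 (length 23).
length: length 23 ✓
GC content: GC 14/23 = 60.9% ✓

Meets all criteria.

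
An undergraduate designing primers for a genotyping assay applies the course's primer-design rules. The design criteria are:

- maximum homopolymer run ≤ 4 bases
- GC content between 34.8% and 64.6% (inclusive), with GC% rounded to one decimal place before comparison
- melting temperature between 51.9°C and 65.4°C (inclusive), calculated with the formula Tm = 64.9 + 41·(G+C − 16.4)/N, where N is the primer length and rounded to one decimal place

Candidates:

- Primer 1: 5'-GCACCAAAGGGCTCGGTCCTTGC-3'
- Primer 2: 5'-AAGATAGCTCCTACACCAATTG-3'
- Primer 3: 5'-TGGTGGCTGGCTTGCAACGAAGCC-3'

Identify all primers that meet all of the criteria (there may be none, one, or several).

Primer 3 only.

Primer 1 (23 nt, A=4 T=4 G=7 C=8): longest run = 3 ✓; GC 15/23 = 65.2%, outside 34.8–64.6% ✗; Tm = 64.9 + 41·(15 − 16.4)/23 = 62.4°C ✓ — fails.
Primer 2 (22 nt, A=8 T=5 G=3 C=6): longest run = 2 ✓; GC 9/22 = 40.9% ✓; Tm = 64.9 + 41·(9 − 16.4)/22 = 51.1°C, outside 51.9–65.4°C ✗ — fails.
Primer 3 (24 nt, A=4 T=5 G=9 C=6): longest run = 2 ✓; GC 15/24 = 62.5% ✓; Tm = 64.9 + 41·(15 − 16.4)/24 = 62.5°C ✓ — passes.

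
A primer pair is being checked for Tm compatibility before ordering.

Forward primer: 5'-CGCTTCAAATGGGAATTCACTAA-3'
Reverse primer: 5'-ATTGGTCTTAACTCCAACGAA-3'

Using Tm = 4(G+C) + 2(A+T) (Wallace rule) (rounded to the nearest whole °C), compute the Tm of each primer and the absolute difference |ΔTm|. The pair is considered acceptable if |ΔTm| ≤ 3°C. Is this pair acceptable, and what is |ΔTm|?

|ΔTm| = 6°C; the pair is not acceptable.

Forward: A=8 T=6 G=4 C=5 → Tm = 2·14 + 4·9 = 64°C.
Reverse: A=7 T=6 G=3 C=5 → Tm = 2·13 + 4·8 = 58°C.
|ΔTm| = |64 − 58| = 6°C, > 3°C.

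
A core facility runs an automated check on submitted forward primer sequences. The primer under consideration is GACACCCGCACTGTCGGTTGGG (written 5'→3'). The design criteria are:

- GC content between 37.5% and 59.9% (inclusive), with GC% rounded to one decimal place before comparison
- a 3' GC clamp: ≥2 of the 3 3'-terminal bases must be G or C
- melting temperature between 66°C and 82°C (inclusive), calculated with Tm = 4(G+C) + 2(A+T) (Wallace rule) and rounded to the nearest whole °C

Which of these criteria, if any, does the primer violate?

Base counts: A=3, T=4, G=8, C=7 (length 22).
GC content: GC 15/22 = 68.2%, outside 37.5–59.9% ✗
GC clamp: 3' end GGG has 3 G/C ✓
Tm: Tm = 2·7 + 4·15 = 74°C ✓

Fails: GC content.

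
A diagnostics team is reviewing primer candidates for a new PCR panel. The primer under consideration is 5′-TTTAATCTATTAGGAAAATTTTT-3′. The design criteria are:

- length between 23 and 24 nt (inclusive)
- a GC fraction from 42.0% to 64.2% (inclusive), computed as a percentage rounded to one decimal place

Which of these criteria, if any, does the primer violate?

Base counts: A=8, T=12, G=2, C=1 (length 23).
length: length 23 ✓
GC content: GC 3/23 = 13.0%, outside 42.0–64.2% ✗

Fails: GC content.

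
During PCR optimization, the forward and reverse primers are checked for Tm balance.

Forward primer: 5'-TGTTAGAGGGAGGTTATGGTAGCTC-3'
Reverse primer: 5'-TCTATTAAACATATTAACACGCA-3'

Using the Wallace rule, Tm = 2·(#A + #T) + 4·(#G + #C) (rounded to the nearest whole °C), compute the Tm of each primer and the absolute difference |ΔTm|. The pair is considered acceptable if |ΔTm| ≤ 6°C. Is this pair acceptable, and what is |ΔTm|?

Forward: A=5 T=8 G=10 C=2 → Tm = 2·13 + 4·12 = 74°C.
Reverse: A=10 T=7 G=1 C=5 → Tm = 2·17 + 4·6 = 58°C.
|ΔTm| = |74 − 58| = 16°C, > 6°C.

|ΔTm| = 16°C; the pair is not acceptable.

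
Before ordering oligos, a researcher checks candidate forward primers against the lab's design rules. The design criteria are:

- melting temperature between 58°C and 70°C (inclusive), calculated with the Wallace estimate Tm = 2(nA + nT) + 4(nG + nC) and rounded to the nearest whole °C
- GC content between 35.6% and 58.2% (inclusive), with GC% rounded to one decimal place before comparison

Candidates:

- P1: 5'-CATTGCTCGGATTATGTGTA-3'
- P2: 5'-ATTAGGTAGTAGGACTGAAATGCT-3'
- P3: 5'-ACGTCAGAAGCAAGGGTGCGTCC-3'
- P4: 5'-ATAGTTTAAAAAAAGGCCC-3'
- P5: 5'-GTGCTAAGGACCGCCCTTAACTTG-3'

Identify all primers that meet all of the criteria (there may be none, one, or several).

P1 (20 nt, A=4 T=8 G=5 C=3): Tm = 2·12 + 4·8 = 56°C, outside 58–70°C ✗; GC 8/20 = 40.0% ✓ — fails.
P2 (24 nt, A=8 T=7 G=7 C=2): Tm = 2·15 + 4·9 = 66°C ✓; GC 9/24 = 37.5% ✓ — passes.
P3 (23 nt, A=6 T=3 G=8 C=6): Tm = 2·9 + 4·14 = 74°C, outside 58–70°C ✗; GC 14/23 = 60.9%, outside 35.6–58.2% ✗ — fails.
P4 (19 nt, A=9 T=4 G=3 C=3): Tm = 2·13 + 4·6 = 50°C, outside 58–70°C ✗; GC 6/19 = 31.6%, outside 35.6–58.2% ✗ — fails.
P5 (24 nt, A=5 T=6 G=6 C=7): Tm = 2·11 + 4·13 = 74°C, outside 58–70°C ✗; GC 13/24 = 54.2% ✓ — fails.

P2 only.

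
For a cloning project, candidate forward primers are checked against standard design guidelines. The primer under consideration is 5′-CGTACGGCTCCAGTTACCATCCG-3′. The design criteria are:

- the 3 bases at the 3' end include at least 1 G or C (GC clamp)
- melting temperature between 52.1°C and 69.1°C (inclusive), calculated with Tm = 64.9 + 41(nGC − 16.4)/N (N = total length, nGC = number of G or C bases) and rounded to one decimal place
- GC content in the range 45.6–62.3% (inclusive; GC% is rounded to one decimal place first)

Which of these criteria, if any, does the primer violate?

Base counts: A=4, T=5, G=5, C=9 (length 23).
GC clamp: 3' end CCG has 3 G/C ✓
Tm: Tm = 64.9 + 41·(14 − 16.4)/23 = 60.6°C ✓
GC content: GC 14/23 = 60.9% ✓

Meets all criteria.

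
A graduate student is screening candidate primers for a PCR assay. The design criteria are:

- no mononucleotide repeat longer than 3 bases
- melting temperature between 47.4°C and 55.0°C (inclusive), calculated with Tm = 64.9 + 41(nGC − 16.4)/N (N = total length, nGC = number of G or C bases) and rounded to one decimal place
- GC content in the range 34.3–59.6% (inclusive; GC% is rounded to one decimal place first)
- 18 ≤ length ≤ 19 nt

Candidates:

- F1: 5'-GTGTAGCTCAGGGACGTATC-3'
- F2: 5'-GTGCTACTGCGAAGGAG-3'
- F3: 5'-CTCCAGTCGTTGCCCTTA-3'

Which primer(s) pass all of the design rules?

F1 (20 nt, A=4 T=5 G=7 C=4): longest run = 3 ✓; Tm = 64.9 + 41·(11 − 16.4)/20 = 53.8°C ✓; GC 11/20 = 55.0% ✓; length 20, outside 18–19 ✗ — fails.
F2 (17 nt, A=4 T=3 G=7 C=3): longest run = 2 ✓; Tm = 64.9 + 41·(10 − 16.4)/17 = 49.5°C ✓; GC 10/17 = 58.8% ✓; length 17, outside 18–19 ✗ — fails.
F3 (18 nt, A=2 T=6 G=3 C=7): longest run = 3 ✓; Tm = 64.9 + 41·(10 − 16.4)/18 = 50.3°C ✓; GC 10/18 = 55.6% ✓; length 18 ✓ — passes.

F3 only.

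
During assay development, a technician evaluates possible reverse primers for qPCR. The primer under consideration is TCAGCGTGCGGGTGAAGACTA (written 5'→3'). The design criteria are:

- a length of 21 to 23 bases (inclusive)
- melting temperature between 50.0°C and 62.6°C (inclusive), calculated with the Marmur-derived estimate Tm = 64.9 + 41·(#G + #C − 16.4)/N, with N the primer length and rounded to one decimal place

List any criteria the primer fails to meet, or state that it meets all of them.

Meets all criteria.

Base counts: A=5, T=4, G=8, C=4 (length 21).
length: length 21 ✓
Tm: Tm = 64.9 + 41·(12 − 16.4)/21 = 56.3°C ✓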